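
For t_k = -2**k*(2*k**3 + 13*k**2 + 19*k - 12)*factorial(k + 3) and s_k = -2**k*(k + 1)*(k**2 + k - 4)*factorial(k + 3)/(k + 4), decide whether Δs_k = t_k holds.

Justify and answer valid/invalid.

s_(k+1) = -2**(k + 1)*(k + 2)*(k**2 + 3*k - 2)*factorial(k + 4)/(k + 5)
s_(k+1) − s_k = -2**k*(2*k**5 + 25*k**4 + 113*k**3 + 209*k**2 + 83*k - 108)*factorial(k + 3)/((k + 4)*(k + 5))
(s_(k+1) − s_k) − t_k = 3*2**k*(2*k**4 + 21*k**3 + 70*k**2 + 63*k - 44)*factorial(k + 3)/((k + 4)*(k + 5))

Invalid: residual 3*2**k*(2*k**4 + 21*k**3 + 70*k**2 + 63*k - 44)*factorial(k + 3)/((k + 4)*(k + 5)) ≠ 0.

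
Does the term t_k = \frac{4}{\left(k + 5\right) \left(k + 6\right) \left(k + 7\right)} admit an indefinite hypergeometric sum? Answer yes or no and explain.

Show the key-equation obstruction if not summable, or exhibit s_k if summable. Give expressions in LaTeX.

Yes. s_k = \frac{k \left(k + 11\right)}{15 \left(k + 5\right) \left(k + 6\right)}.

Ratio r(k) = (k + 5)/(k + 8).
A = k + 5, B = k + 8, C = 1.
Set up (k + 5)·f(k+1) − (k + 7)·f(k) − (1) = 0.
d = 2 from the (1,1,0) case.
A polynomial solution: f(k) = k*(k + 11)/60.
So s_k = (B(k−1)f/C)·t_k = (k*(k + 7)*(k + 11)/60)·t_k = k*(k + 11)/(15*(k + 5)*(k + 6)).
Verify: 4/(k**3 + 18*k**2 + 107*k + 210) matches t_k.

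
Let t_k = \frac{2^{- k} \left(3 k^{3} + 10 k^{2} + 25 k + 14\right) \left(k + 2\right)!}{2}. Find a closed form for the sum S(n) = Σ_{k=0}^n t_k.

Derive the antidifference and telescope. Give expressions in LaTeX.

S(n) = 2^{- n - 1} \left(- 2^{n + 3} + 3 n^{5} n! + 25 n^{4} n! + 81 n^{3} n! + 131 n^{2} n! + 108 n n! + 36 n!\right)

Step 1: r(k) = (3*k**4 + 28*k**3 + 111*k**2 + 214*k + 156)/(2*(3*k**3 + 10*k**2 + 25*k + 14)).
Gosper form: A/B · C(k+1)/C(k) with A=k/2 + 3/2, B=1, C=k**3 + 10*k**2/3 + 25*k/3 + 14/3.
Solve (k/2 + 3/2)·f(k+1) − (1)·f(k) = k**3 + 10*k**2/3 + 25*k/3 + 14/3.
d = 2 from the (1,0,3) case.
Coefficient equations give f(k) = 2*(3*k**2 + k + 2)/3.
Get s_k = R·t_k = (3*k**2 + k + 2)*factorial(k + 2)/2**k with R(k) = B(k−1)f(k)/C(k) = 2*(3*k**2 + k + 2)/(3*k**3 + 10*k**2 + 25*k + 14).
s_(k+1) − s_k = (3*k**3 + 10*k**2 + 25*k + 14)*factorial(k + 2)/(2*2**k) = t_k.
Telescope: S(n) = s_(n+1) − s_(0) = 2**(-n - 1)*(3*n**2 + 7*n + 6)*factorial(n + 3) − (4) = 2**(-n - 1)*(-2**(n + 3) + 3*n**5*factorial(n) + 25*n**4*factorial(n) + 81*n**3*factorial(n) + 131*n**2*factorial(n) + 108*n*factorial(n) + 36*factorial(n)).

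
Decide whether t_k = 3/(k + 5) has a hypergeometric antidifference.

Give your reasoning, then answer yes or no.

r(k) = (k + 5)/(k + 6) after simplifying.
Factor: A=k + 5; B=k + 6; C=1.
f must satisfy (k + 5)·f(k+1) − (k + 5)·f(k) = 1.
d = 0 from the (1,1,0) case.
Generic f = c0 gives residual -1; -1 = 0 cannot hold, so t_k is not Gosper-summable.

No — key equation has no polynomial f.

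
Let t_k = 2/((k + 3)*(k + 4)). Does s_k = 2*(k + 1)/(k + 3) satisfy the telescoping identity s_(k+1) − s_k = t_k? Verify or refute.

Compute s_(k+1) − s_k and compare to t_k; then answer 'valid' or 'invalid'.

Invalid: residual 2/(k**2 + 7*k + 12) ≠ 0.

s_(k+1) = 2*(k + 2)/(k + 4)
s_(k+1) − s_k = 4/(k**2 + 7*k + 12)
(s_(k+1) − s_k) − t_k = 2/(k**2 + 7*k + 12)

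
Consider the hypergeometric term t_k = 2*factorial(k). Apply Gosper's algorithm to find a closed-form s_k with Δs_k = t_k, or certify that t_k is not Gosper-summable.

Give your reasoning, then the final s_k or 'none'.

The ratio is k + 1.
So A=k + 1 and B=1, with C=1.
Set up (k + 1)·f(k+1) − (1)·f(k) − (1) = 0.
d = -1 from the (1,0,0) case.
d = -1 < 0 ⇒ no nonzero polynomial f; not summable.

none (Gosper's algorithm certifies no s_k)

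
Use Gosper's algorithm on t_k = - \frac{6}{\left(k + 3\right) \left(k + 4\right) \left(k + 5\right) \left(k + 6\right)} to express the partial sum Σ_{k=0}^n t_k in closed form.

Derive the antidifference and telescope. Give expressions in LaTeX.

S(n) = \frac{- n^{3} - 15 n^{2} - 74 n - 60}{30 \left(n^{3} + 15 n^{2} + 74 n + 120\right)}

t_(k+1)/t_k = (k + 3)/(k + 7).
Factor: A=k + 3; B=k + 7; C=1.
Need (k + 3)·f(k+1) − (k + 6)·f(k) = 1.
From deg A=1, deg B=1, deg C=0: d=3.
A polynomial solution: f(k) = k*(k**2 + 12*k + 47)/180.
Get s_k = R·t_k = k*(-k**2 - 12*k - 47)/(30*(k + 3)*(k + 4)*(k + 5)) with R(k) = B(k−1)f(k)/C(k) = k*(k + 6)*(k**2 + 12*k + 47)/180.
Δs = -6/(k**4 + 18*k**3 + 119*k**2 + 342*k + 360), as required.
Telescope: S(n) = s_(n+1) − s_(0) = (-n**3 - 15*n**2 - 74*n - 60)/(30*(n**3 + 15*n**2 + 74*n + 120)) − (0) = (-n**3 - 15*n**2 - 74*n - 60)/(30*(n**3 + 15*n**2 + 74*n + 120)).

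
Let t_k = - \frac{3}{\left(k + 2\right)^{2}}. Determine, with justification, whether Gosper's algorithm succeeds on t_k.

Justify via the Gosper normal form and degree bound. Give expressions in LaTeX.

The ratio is (k + 2)**2/(k + 3)**2.
Factor: A=k**2 + 4*k + 4; B=k**2 + 6*k + 9; C=1.
Need (k**2 + 4*k + 4)·f(k+1) − (k**2 + 4*k + 4)·f(k) = 1.
d = 0 from the (2,2,0) case.
f = c0 ⇒ A·f(k+1) − B(k−1)·f(k) − C = -1. The system {-1 = 0} is inconsistent; no antidifference.

No. Not Gosper-summable.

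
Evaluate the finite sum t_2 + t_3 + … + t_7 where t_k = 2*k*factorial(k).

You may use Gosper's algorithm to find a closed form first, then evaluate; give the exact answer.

Compute t_(k+1)/t_k: get (k + 1)**2/k.
Normal form (A,B,C) = (k + 1, 1, k).
Set up (k + 1)·f(k+1) − (1)·f(k) − (k) = 0.
deg f ≤ 0 (via 1,0,1).
Solve for f: f(k) = 1 (degree 0 ≤ 0).
R(k) = B(k−1)·f(k)/C(k) = 1/k; s_k = R·t_k = 2*factorial(k).
Verify: 2*k*factorial(k) matches t_k.
Σ_(k=2)^(7) t_k = s_(8) − s_(2) = 80640 − (4) = 80636.

Σ = 80636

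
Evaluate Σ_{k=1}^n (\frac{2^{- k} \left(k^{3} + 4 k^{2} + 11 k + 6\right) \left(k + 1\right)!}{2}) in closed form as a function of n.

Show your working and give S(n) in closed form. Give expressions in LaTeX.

Compute t_(k+1)/t_k: get (k**4 + 9*k**3 + 36*k**2 + 66*k + 44)/(2*(k**3 + 4*k**2 + 11*k + 6)).
Take A(k)=k/2 + 1, B(k)=1, C(k)=k**3 + 4*k**2 + 11*k + 6.
Need (k/2 + 1)·f(k+1) − (1)·f(k) = k**3 + 4*k**2 + 11*k + 6.
Degrees (1,0,3) ⇒ d ≤ 2.
A polynomial solution: f(k) = 2*(k**2 + 2*k + 4).
Get s_k = R·t_k = (k**2 + 2*k + 4)*factorial(k + 1)/2**k with R(k) = B(k−1)f(k)/C(k) = 2*(k**2 + 2*k + 4)/(k**3 + 4*k**2 + 11*k + 6).
s_(k+1) − s_k = (k**3 + 4*k**2 + 11*k + 6)*factorial(k + 1)/(2*2**k) = t_k.
Evaluate: s_(n+1) = 2**(-n - 1)*(n**2 + 4*n + 7)*factorial(n + 2); subtract s_(1) = 7 ⇒ S(n) = (-14*2**n + n**4*factorial(n) + 7*n**3*factorial(n) + 21*n**2*factorial(n) + 29*n*factorial(n) + 14*factorial(n))/(2*2**n).

S(n) = \frac{2^{- n} \left(- 14 \cdot 2^{n} + n^{4} n! + 7 n^{3} n! + 21 n^{2} n! + 29 n n! + 14 n!\right)}{2}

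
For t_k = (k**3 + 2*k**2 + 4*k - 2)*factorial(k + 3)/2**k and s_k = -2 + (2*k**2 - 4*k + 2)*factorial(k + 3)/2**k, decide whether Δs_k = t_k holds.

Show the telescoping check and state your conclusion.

s_(k+1) = -2**(-k - 1)*(4*k - 2*(k + 1)**2 + 2)*factorial(k + 4) - 2
s_(k+1) − s_k = (k**3 + 2*k**2 + 4*k - 2)*factorial(k + 3)/2**k
(s_(k+1) − s_k) − t_k = 0

Valid — Δs_k = t_k.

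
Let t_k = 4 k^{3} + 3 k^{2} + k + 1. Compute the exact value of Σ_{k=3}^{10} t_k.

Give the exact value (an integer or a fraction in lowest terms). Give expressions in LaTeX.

Σ = 13264

The ratio is (4*k**3 + 15*k**2 + 19*k + 9)/(4*k**3 + 3*k**2 + k + 1).
A = 1, B = 1, C = k**3 + 3*k**2/4 + k/4 + 1/4.
Key eq: (1)·f(k+1) = (1)·f(k) + (k**3 + 3*k**2/4 + k/4 + 1/4).
deg f ≤ 4 (via 0,0,3).
Solving with deg f ≤ 4: f(k) = k*(k**3 - k**2 + 1)/4.
Get s_k = R·t_k = k**4 - k**3 + k with R(k) = B(k−1)f(k)/C(k) = k*(k**3 - k**2 + 1)/(4*k**3 + 3*k**2 + k + 1).
Verify: 4*k**3 + 3*k**2 + k + 1 matches t_k.
Sum = s_(11) − s_(3); s_(11) = 13321, s_(3) = 57 ⇒ 13264.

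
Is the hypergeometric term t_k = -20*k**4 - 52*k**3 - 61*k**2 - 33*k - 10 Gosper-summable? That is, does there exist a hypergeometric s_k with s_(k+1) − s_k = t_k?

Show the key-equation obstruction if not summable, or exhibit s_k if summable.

Step 1: r(k) = (20*k**4 + 132*k**3 + 337*k**2 + 391*k + 176)/(20*k**4 + 52*k**3 + 61*k**2 + 33*k + 10).
A = 1, B = 1, C = k**4 + 13*k**3/5 + 61*k**2/20 + 33*k/20 + 1/2.
Solve (1)·f(k+1) − (1)·f(k) = k**4 + 13*k**3/5 + 61*k**2/20 + 33*k/20 + 1/2.
Bound: deg f ≤ 5.
Match coefficients ⇒ f(k) = k*(4*k**4 + 3*k**3 + k**2 - k + 3)/20.
So s_k = (B(k−1)f/C)·t_k = (k*(4*k**4 + 3*k**3 + k**2 - k + 3)/(20*k**4 + 52*k**3 + 61*k**2 + 33*k + 10))·t_k = k*(-4*k**4 - 3*k**3 - k**2 + k - 3).
Δs = -20*k**4 - 52*k**3 - 61*k**2 - 33*k - 10, as required.

Yes. s_k = k*(-4*k**4 - 3*k**3 - k**2 + k - 3).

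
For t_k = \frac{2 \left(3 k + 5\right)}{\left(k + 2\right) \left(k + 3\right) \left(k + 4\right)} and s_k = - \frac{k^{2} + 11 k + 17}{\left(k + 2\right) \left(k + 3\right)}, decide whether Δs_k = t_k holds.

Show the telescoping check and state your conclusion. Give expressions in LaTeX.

valid (s_(k+1) − s_k reduces to t_k)

s_(k+1) = (-11*k - (k + 1)**2 - 28)/((k + 3)*(k + 4))
s_(k+1) − s_k = 2*(3*k + 5)/(k**3 + 9*k**2 + 26*k + 24)
(s_(k+1) − s_k) − t_k = 0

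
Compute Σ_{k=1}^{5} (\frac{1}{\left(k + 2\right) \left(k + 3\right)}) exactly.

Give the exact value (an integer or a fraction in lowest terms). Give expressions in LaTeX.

Ratio r(k) = (k + 2)/(k + 4).
A = k + 2, B = k + 4, C = 1.
f must satisfy (k + 2)·f(k+1) − (k + 3)·f(k) = 1.
d = 1 from the (1,1,0) case.
Solve for f: f(k) = k/2 (degree 1 ≤ 1).
Then R = B(k−1)f/C = k*(k + 3)/2, so s_k = R(k)·t_k = k/(2*(k + 2)).
Check: Δs_k = 1/(k**2 + 5*k + 6). ✓
Σ_(k=1)^(5) t_k = s_(6) − s_(1) = 3/8 − (1/6) = 5/24.

Σ = 5/24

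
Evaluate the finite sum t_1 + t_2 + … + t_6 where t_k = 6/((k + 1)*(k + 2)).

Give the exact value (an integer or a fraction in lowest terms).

t_(k+1)/t_k = (k + 1)/(k + 3).
Normal form (A,B,C) = (k + 1, k + 3, 1).
Set up (k + 1)·f(k+1) − (k + 2)·f(k) − (1) = 0.
d = 1 from the (1,1,0) case.
Coefficient equations give f(k) = k.
Certificate R = B(k−1)f/C = k*(k + 2) gives s_k = 6*k/(k + 1).
s_(k+1) − s_k = 6/(k**2 + 3*k + 2) = t_k.
Telescoping: Σ = s_(7) − s_(1) = 21/4 − (3) = 9/4.

Σ = 9/4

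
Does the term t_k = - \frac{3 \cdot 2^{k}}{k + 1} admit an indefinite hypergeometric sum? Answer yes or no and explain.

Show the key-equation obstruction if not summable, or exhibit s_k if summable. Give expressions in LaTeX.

Step 1: r(k) = 2*(k + 1)/(k + 2).
Factor: A=2*k + 2; B=k + 2; C=1.
Solve (2*k + 2)·f(k+1) − (k + 1)·f(k) = 1.
deg f ≤ -1 (via 1,1,0).
Bound -1 < 0, so the key equation has no polynomial solution.

No — negative degree bound, so no certificate f.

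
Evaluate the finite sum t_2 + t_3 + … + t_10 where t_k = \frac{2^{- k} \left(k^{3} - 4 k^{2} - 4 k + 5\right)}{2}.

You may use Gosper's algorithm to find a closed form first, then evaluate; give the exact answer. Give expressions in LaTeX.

Σ = -1179/2048

Compute t_(k+1)/t_k: get (k**3 - k**2 - 9*k - 2)/(2*(k**3 - 4*k**2 - 4*k + 5)).
A = 1/2, B = 1, C = k**3 - 4*k**2 - 4*k + 5.
Solve (1/2)·f(k+1) − (1)·f(k) = k**3 - 4*k**2 - 4*k + 5.
Bound: deg f ≤ 3.
Match coefficients ⇒ f(k) = -2*(k - 2)*(k**2 + k - 1).
Get s_k = R·t_k = (-k**3 + k**2 + 3*k - 2)/2**k with R(k) = B(k−1)f(k)/C(k) = -2*(k - 2)*(k**2 + k - 1)/(k**3 - 4*k**2 - 4*k + 5).
Verify: (k**3 - 4*k**2 - 4*k + 5)/(2*2**k) matches t_k.
Telescoping: Σ = s_(11) − s_(2) = -1179/2048 − (0) = -1179/2048.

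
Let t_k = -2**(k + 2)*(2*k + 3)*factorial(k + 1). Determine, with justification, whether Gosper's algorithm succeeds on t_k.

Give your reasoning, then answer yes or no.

Yes. s_k = -2**(k + 2)*factorial(k + 1).

Step 1: r(k) = 2*(k + 2)*(2*k + 5)/(2*k + 3).
Normal form (A,B,C) = (2*k + 4, 1, k + 3/2).
f must satisfy (2*k + 4)·f(k+1) − (1)·f(k) = k + 3/2.
deg f ≤ 0 (via 1,0,1).
Match coefficients ⇒ f(k) = 1/2.
R(k) = B(k−1)·f(k)/C(k) = 1/(2*k + 3); s_k = R·t_k = -2**(k + 2)*factorial(k + 1).
s_(k+1) − s_k = -2**(k + 2)*(2*k + 3)*factorial(k + 1) = t_k.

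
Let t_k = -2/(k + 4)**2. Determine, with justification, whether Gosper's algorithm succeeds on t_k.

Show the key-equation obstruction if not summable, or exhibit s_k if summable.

No; the coefficient equations for f are inconsistent.

Step 1: r(k) = (k + 4)**2/(k + 5)**2.
So A=k**2 + 8*k + 16 and B=k**2 + 10*k + 25, with C=1.
Set up (k**2 + 8*k + 16)·f(k+1) − (k**2 + 8*k + 16)·f(k) − (1) = 0.
deg f ≤ 0 (via 2,2,0).
Put f(k) = c0: A·f(k+1) − B(k−1)·f(k) − C = -1; need -1 = 0 — inconsistent ⇒ no f, not summable.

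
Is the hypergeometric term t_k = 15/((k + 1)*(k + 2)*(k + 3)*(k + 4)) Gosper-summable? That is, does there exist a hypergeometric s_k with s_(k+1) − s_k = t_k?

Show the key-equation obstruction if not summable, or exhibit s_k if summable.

Yes. s_k = 5*k*(k**2 + 6*k + 11)/(6*(k + 1)*(k + 2)*(k + 3)).

r(k) = (k + 1)/(k + 5) after simplifying.
Normal form (A,B,C) = (k + 1, k + 5, 1).
Need (k + 1)·f(k+1) − (k + 4)·f(k) = 1.
From deg A=1, deg B=1, deg C=0: d=3.
A polynomial solution: f(k) = k*(k**2 + 6*k + 11)/18.
R(k) = B(k−1)·f(k)/C(k) = k*(k + 4)*(k**2 + 6*k + 11)/18; s_k = R·t_k = 5*k*(k**2 + 6*k + 11)/(6*(k + 1)*(k + 2)*(k + 3)).
s_(k+1) − s_k = 15/(k**4 + 10*k**3 + 35*k**2 + 50*k + 24) = t_k.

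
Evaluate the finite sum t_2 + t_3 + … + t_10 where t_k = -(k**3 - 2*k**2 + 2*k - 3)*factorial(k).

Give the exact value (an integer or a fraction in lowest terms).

Σ = -3193344002

Ratio r(k) = (k**4 + 2*k**3 + 2*k**2 - k - 2)/(k**3 - 2*k**2 + 2*k - 3).
Take A(k)=k + 1, B(k)=1, C(k)=k**3 - 2*k**2 + 2*k - 3.
Set up (k + 1)·f(k+1) − (1)·f(k) − (k**3 - 2*k**2 + 2*k - 3) = 0.
d = 2 from the (1,0,3) case.
Match coefficients ⇒ f(k) = (k - 3)*(k - 1).
So s_k = (B(k−1)f/C)·t_k = ((k - 3)*(k - 1)/(k**3 - 2*k**2 + 2*k - 3))·t_k = -(k - 3)*(k - 1)*factorial(k).
s_(k+1) − s_k = -(k**3 - 2*k**2 + 2*k - 3)*factorial(k) = t_k.
Telescoping: Σ = s_(11) − s_(2) = -3193344000 − (2) = -3193344002.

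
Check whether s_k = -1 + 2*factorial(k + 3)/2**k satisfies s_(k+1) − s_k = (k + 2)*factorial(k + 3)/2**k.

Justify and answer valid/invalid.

Valid — Δs_k = t_k.

s_(k+1) = 2*2**(-k - 1)*factorial(k + 4) - 1
s_(k+1) − s_k = (k + 2)*factorial(k + 3)/2**k
(s_(k+1) − s_k) − t_k = 0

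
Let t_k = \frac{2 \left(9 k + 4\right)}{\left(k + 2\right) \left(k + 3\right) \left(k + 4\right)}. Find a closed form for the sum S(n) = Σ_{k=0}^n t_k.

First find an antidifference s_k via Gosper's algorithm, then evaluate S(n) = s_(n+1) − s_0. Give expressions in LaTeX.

S(n) = \frac{11 n^{2} + 23 n + 12}{3 \left(n^{2} + 7 n + 12\right)}

The ratio is (k + 2)*(9*k + 13)/((k + 5)*(9*k + 4)).
A = k + 2, B = k + 5, C = k + 4/9.
Key eq: (k + 2)·f(k+1) = (k + 4)·f(k) + (k + 4/9).
d = 2 from the (1,1,1) case.
Coefficient equations give f(k) = k*(11*k + 1)/54.
Then R = B(k−1)f/C = k*(k + 4)*(11*k + 1)/(6*(9*k + 4)), so s_k = R(k)·t_k = k*(11*k + 1)/(3*(k + 2)*(k + 3)).
Verify: 2*(9*k + 4)/(k**3 + 9*k**2 + 26*k + 24) matches t_k.
Σ_(k=0)^n t_k = s_(n+1) − s_(0) = ((11*n**2 + 23*n + 12)/(3*(n**2 + 7*n + 12))) − (0), i.e. (11*n**2 + 23*n + 12)/(3*(n**2 + 7*n + 12)).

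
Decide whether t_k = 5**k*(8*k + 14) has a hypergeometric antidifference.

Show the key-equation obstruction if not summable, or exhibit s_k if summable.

Ratio r(k) = 5*(4*k + 11)/(4*k + 7).
Normal form (A,B,C) = (5, 1, k + 7/4).
Solve (5)·f(k+1) − (1)·f(k) = k + 7/4.
Degrees (0,0,1) ⇒ d ≤ 1.
Match coefficients ⇒ f(k) = (2*k + 1)/8.
R(k) = B(k−1)·f(k)/C(k) = (2*k + 1)/(2*(4*k + 7)); s_k = R·t_k = 5**k*(2*k + 1).
Verify: 5**k*(8*k + 14) matches t_k.

Yes. s_k = 5**k*(2*k + 1).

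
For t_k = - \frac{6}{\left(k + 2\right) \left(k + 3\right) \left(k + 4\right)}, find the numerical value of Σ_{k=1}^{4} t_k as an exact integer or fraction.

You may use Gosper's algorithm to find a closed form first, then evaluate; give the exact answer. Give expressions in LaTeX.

t_(k+1)/t_k = (k + 2)/(k + 5).
Normal form (A,B,C) = (k + 2, k + 5, 1).
Solve (k + 2)·f(k+1) − (k + 4)·f(k) = 1.
deg f ≤ 2 (via 1,1,0).
Solve for f: f(k) = k*(k + 5)/12 (degree 2 ≤ 2).
Certificate R = B(k−1)f/C = k*(k + 4)*(k + 5)/12 gives s_k = k*(-k - 5)/(2*(k + 2)*(k + 3)).
Check: Δs_k = -6/(k**3 + 9*k**2 + 26*k + 24). ✓
Sum = s_(5) − s_(1); s_(5) = -25/56, s_(1) = -1/4 ⇒ -11/56.

Σ = -11/56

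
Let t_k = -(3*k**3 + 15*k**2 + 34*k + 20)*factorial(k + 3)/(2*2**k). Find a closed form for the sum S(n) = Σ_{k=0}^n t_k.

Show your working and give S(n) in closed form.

S(n) = -(24*2**n + 3*n**6*factorial(n) + 39*n**5*factorial(n) + 199*n**4*factorial(n) + 505*n**3*factorial(n) + 662*n**2*factorial(n) + 416*n*factorial(n) + 96*factorial(n))/(2*2**n)

r(k) = (3*k**4 + 36*k**3 + 169*k**2 + 364*k + 288)/(2*(3*k**3 + 15*k**2 + 34*k + 20)) after simplifying.
Take A(k)=k/2 + 2, B(k)=1, C(k)=k**3 + 5*k**2 + 34*k/3 + 20/3.
Set up (k/2 + 2)·f(k+1) − (1)·f(k) − (k**3 + 5*k**2 + 34*k/3 + 20/3) = 0.
deg f ≤ 2 (via 1,0,3).
Solving with deg f ≤ 2: f(k) = 2*(3*k**2 + 3*k - 2)/3.
Certificate R = B(k−1)f/C = 2*(3*k**2 + 3*k - 2)/(3*k**3 + 15*k**2 + 34*k + 20) gives s_k = -(3*k**2 + 3*k - 2)*factorial(k + 3)/2**k.
Verify: -(3*k**3 + 15*k**2 + 34*k + 20)*factorial(k + 3)/(2*2**k) matches t_k.
Evaluate: s_(n+1) = -2**(-n - 1)*(3*n**2 + 9*n + 4)*factorial(n + 4); subtract s_(0) = 12 ⇒ S(n) = -(24*2**n + 3*n**6*factorial(n) + 39*n**5*factorial(n) + 199*n**4*factorial(n) + 505*n**3*factorial(n) + 662*n**2*factorial(n) + 416*n*factorial(n) + 96*factorial(n))/(2*2**n).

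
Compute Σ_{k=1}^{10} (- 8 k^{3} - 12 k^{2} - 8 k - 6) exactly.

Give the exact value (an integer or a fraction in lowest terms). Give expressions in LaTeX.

Ratio r(k) = (4*k**3 + 18*k**2 + 28*k + 17)/(4*k**3 + 6*k**2 + 4*k + 3).
A = 1, B = 1, C = k**3 + 3*k**2/2 + k + 3/4.
Solve (1)·f(k+1) − (1)·f(k) = k**3 + 3*k**2/2 + k + 3/4.
d = 4 from the (0,0,3) case.
A polynomial solution: f(k) = k*(k**3 + 2)/4.
So s_k = (B(k−1)f/C)·t_k = (k*(k**3 + 2)/(4*k**3 + 6*k**2 + 4*k + 3))·t_k = 2*k*(-k**3 - 2).
Check: Δs_k = -8*k**3 - 12*k**2 - 8*k - 6. ✓
Σ_(k=1)^(10) t_k = s_(11) − s_(1) = -29326 − (-6) = -29320.

Σ = -29320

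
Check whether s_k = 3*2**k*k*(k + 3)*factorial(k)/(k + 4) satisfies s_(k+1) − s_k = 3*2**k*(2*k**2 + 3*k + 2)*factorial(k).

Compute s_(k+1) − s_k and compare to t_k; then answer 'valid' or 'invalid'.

Invalid: residual -3*2**k*(2*k**3 + 11*k**2 + 13*k + 8)*factorial(k)/((k + 4)*(k + 5)) ≠ 0.

s_(k+1) = 6*2**k*(k + 1)*(k + 4)*factorial(k + 1)/(k + 5)
s_(k+1) − s_k = 3*2**k*(2*k**4 + 19*k**3 + 58*k**2 + 65*k + 32)*factorial(k)/((k + 4)*(k + 5))
(s_(k+1) − s_k) − t_k = -3*2**k*(2*k**3 + 11*k**2 + 13*k + 8)*factorial(k)/((k + 4)*(k + 5))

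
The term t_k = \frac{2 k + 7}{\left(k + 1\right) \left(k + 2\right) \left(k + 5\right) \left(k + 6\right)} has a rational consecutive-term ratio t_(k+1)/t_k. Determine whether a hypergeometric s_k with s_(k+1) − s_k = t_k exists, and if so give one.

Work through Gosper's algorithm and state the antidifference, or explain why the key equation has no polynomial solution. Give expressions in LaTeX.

Step 1: r(k) = (k + 1)*(k + 5)*(2*k + 9)/((k + 3)*(k + 7)*(2*k + 7)).
Normal form (A,B,C) = (k + 1, k + 7, k**3 + 21*k**2/2 + 73*k/2 + 42).
f must satisfy (k + 1)·f(k+1) − (k + 6)·f(k) = k**3 + 21*k**2/2 + 73*k/2 + 42.
deg f ≤ 5 (via 1,1,3).
Coefficient equations give f(k) = k*(k + 2)*(k + 3)*(k + 4)*(k + 6)/10.
Certificate R = B(k−1)f/C = k*(k + 2)*(k + 6)**2/(5*(2*k + 7)) gives s_k = k*(k + 6)/(5*(k**2 + 6*k + 5)).
Check: Δs_k = (2*k + 7)/(k**4 + 14*k**3 + 65*k**2 + 112*k + 60). ✓

s_k = \frac{k \left(k + 6\right)}{5 \left(k^{2} + 6 k + 5\right)}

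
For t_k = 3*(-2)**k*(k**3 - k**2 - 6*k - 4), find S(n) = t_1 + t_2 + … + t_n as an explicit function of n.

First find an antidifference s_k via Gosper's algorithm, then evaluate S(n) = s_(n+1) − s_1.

S(n) = 2*(-2)**n*n**3 - 14*(-2)**n*n - 12*(-2)**n + 12

The ratio is 2*(-k**3 - 2*k**2 + 5*k + 10)/(k**3 - k**2 - 6*k - 4).
Normal form (A,B,C) = (-2, 1, k**3 - k**2 - 6*k - 4).
f must satisfy (-2)·f(k+1) − (1)·f(k) = k**3 - k**2 - 6*k - 4.
Degrees (0,0,3) ⇒ d ≤ 3.
Match coefficients ⇒ f(k) = -k*(k - 4)*(k + 1)/3.
Then R = B(k−1)f/C = -k*(k - 4)/(3*(k**2 - 2*k - 4)), so s_k = R(k)·t_k = (-2)**k*k*(-k**2 + 3*k + 4).
Δs = 3*(-2)**k*(k**3 - k**2 - 6*k - 4), as required.
Telescope: S(n) = s_(n+1) − s_(1) = (-2)**(n + 1)*(-n**3 + 7*n + 6) − (-12) = 2*(-2)**n*n**3 - 14*(-2)**n*n - 12*(-2)**n + 12.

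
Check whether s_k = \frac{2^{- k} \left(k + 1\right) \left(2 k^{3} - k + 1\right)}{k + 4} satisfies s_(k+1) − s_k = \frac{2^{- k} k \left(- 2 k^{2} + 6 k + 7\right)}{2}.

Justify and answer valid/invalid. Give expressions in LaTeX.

Invalid: residual \frac{3 \cdot 2^{- k} \left(2 k^{4} + 6 k^{3} - 31 k^{2} - 30 k + 2\right)}{2 \left(k^{2} + 9 k + 20\right)} ≠ 0.

s_(k+1) = -(k + 2)*(k - 2*(k + 1)**3)/(2*2**k*(k + 5))
s_(k+1) − s_k = (-2*k**5 - 6*k**4 + 39*k**3 + 90*k**2 + 50*k + 6)/(2*2**k*(k**2 + 9*k + 20))
(s_(k+1) − s_k) − t_k = 3*(2*k**4 + 6*k**3 - 31*k**2 - 30*k + 2)/(2*2**k*(k**2 + 9*k + 20))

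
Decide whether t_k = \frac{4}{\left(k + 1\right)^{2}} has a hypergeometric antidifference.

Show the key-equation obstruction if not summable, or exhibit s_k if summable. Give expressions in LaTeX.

t_(k+1)/t_k = (k + 1)**2/(k + 2)**2.
Take A(k)=k**2 + 2*k + 1, B(k)=k**2 + 4*k + 4, C(k)=1.
Set up (k**2 + 2*k + 1)·f(k+1) − (k**2 + 2*k + 1)·f(k) − (1) = 0.
Degrees (2,2,0) ⇒ d ≤ 0.
Put f(k) = c0: A·f(k+1) − B(k−1)·f(k) − C = -1; need -1 = 0 — inconsistent ⇒ no f, not summable.

No; the coefficient equations for f are inconsistent.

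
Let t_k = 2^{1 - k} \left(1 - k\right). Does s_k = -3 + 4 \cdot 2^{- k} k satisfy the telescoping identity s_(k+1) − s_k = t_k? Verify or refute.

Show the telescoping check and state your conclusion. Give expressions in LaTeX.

s_(k+1) = 2**(1 - k)*(k + 1) - 3
s_(k+1) − s_k = 2**(1 - k)*(1 - k)
(s_(k+1) − s_k) − t_k = 0

Valid — Δs_k = t_k.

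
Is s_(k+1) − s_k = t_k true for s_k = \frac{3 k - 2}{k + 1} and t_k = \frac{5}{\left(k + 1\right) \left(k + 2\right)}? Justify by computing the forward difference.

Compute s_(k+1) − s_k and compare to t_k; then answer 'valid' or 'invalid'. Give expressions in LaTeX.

valid; difference matches t_k

s_(k+1) = (3*k + 1)/(k + 2)
s_(k+1) − s_k = 5/(k**2 + 3*k + 2)
(s_(k+1) − s_k) − t_k = 0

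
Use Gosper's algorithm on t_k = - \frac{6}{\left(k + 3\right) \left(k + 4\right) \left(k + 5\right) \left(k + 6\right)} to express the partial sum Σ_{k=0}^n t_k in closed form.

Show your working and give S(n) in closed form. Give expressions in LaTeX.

S(n) = \frac{- n^{3} - 15 n^{2} - 74 n - 60}{30 \left(n^{3} + 15 n^{2} + 74 n + 120\right)}

t_(k+1)/t_k = (k + 3)/(k + 7).
Gosper form: A/B · C(k+1)/C(k) with A=k + 3, B=k + 7, C=1.
f must satisfy (k + 3)·f(k+1) − (k + 6)·f(k) = 1.
Bound: deg f ≤ 3.
Solve for f: f(k) = k*(k**2 + 12*k + 47)/180 (degree 3 ≤ 3).
Get s_k = R·t_k = k*(-k**2 - 12*k - 47)/(30*(k + 3)*(k + 4)*(k + 5)) with R(k) = B(k−1)f(k)/C(k) = k*(k + 6)*(k**2 + 12*k + 47)/180.
Check: Δs_k = -6/(k**4 + 18*k**3 + 119*k**2 + 342*k + 360). ✓
Telescope: S(n) = s_(n+1) − s_(0) = (-n**3 - 15*n**2 - 74*n - 60)/(30*(n**3 + 15*n**2 + 74*n + 120)) − (0) = (-n**3 - 15*n**2 - 74*n - 60)/(30*(n**3 + 15*n**2 + 74*n + 120)).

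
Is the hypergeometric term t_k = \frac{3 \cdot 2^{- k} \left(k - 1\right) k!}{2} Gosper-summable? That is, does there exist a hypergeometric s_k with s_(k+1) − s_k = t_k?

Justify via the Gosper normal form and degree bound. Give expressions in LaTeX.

Yes. s_k = 3 \cdot 2^{- k} k!.

t_(k+1)/t_k = k*(k + 1)/(2*(k - 1)).
Factor: A=k/2 + 1/2; B=1; C=k - 1.
Key eq: (k/2 + 1/2)·f(k+1) = (1)·f(k) + (k - 1).
Degrees (1,0,1) ⇒ d ≤ 0.
Solve for f: f(k) = 2 (degree 0 ≤ 0).
So s_k = (B(k−1)f/C)·t_k = (2/(k - 1))·t_k = 3*factorial(k)/2**k.
s_(k+1) − s_k = 3*(k - 1)*factorial(k)/(2*2**k) = t_k.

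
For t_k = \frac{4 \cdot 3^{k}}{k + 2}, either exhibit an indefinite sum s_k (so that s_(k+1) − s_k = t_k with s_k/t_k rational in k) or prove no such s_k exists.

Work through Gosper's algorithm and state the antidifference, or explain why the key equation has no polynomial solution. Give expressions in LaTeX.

Ratio r(k) = 3*(k + 2)/(k + 3).
A = 3*k + 6, B = k + 3, C = 1.
f must satisfy (3*k + 6)·f(k+1) − (k + 2)·f(k) = 1.
d = -1 from the (1,1,0) case.
Bound -1 < 0, so the key equation has no polynomial solution.

not Gosper-summable; s_k does not exist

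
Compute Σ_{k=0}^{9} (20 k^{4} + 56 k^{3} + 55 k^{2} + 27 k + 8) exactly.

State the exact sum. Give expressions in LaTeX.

Step 1: r(k) = (20*k**4 + 136*k**3 + 343*k**2 + 385*k + 166)/(20*k**4 + 56*k**3 + 55*k**2 + 27*k + 8).
So A=1 and B=1, with C=k**4 + 14*k**3/5 + 11*k**2/4 + 27*k/20 + 2/5.
Need (1)·f(k+1) − (1)·f(k) = k**4 + 14*k**3/5 + 11*k**2/4 + 27*k/20 + 2/5.
Degrees (0,0,4) ⇒ d ≤ 5.
A polynomial solution: f(k) = k*(k + 1)*(4*k**3 - 3*k + 3)/20.
Then R = B(k−1)f/C = k*(4*k**3 - 3*k + 3)/(20*k**3 + 36*k**2 + 19*k + 8), so s_k = R(k)·t_k = k*(4*k**4 + 4*k**3 - 3*k**2 + 3).
Δs = 20*k**4 + 56*k**3 + 55*k**2 + 27*k + 8, as required.
Sum = s_(10) − s_(0); s_(10) = 437030, s_(0) = 0 ⇒ 437030.

Σ = 437030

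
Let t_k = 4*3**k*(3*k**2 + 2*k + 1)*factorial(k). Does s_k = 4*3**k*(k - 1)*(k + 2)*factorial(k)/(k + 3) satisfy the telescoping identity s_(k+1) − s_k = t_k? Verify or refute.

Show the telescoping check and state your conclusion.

s_(k+1) = 12*3**k*k*(k + 3)*factorial(k + 1)/(k + 4)
s_(k+1) − s_k = 4*3**k*(3*k**4 + 20*k**3 + 40*k**2 + 25*k + 8)*factorial(k)/((k + 3)*(k + 4))
(s_(k+1) − s_k) − t_k = -4*3**k*(3*k**3 + 11*k**2 + 6*k + 4)*factorial(k)/((k + 3)*(k + 4))

Invalid: residual -4*3**k*(3*k**3 + 11*k**2 + 6*k + 4)*factorial(k)/((k + 3)*(k + 4)) ≠ 0.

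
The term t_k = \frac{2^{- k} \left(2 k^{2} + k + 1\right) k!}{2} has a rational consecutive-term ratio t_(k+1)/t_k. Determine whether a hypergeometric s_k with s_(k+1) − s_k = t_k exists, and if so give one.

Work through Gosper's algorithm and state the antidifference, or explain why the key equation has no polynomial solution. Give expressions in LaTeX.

s_k = 2^{- k} \left(2 k + 1\right) k!

Compute t_(k+1)/t_k: get (k + 1)*(k + 2*(k + 1)**2 + 2)/(2*(2*k**2 + k + 1)).
Factor: A=k/2 + 1/2; B=1; C=k**2 + k/2 + 1/2.
Set up (k/2 + 1/2)·f(k+1) − (1)·f(k) − (k**2 + k/2 + 1/2) = 0.
deg f ≤ 1 (via 1,0,2).
Coefficient equations give f(k) = 2*k + 1.
So s_k = (B(k−1)f/C)·t_k = (2*(2*k + 1)/(2*k**2 + k + 1))·t_k = (2*k + 1)*factorial(k)/2**k.
Check: Δs_k = (2*k**2 + k + 1)*factorial(k)/(2*2**k). ✓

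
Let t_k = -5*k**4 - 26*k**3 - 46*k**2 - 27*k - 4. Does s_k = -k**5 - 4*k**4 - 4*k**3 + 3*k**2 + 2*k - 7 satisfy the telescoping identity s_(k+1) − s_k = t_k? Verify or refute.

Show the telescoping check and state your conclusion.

s_(k+1) = -k**5 - 9*k**4 - 30*k**3 - 43*k**2 - 25*k - 11
s_(k+1) − s_k = -5*k**4 - 26*k**3 - 46*k**2 - 27*k - 4
(s_(k+1) − s_k) − t_k = 0

valid; difference matches t_k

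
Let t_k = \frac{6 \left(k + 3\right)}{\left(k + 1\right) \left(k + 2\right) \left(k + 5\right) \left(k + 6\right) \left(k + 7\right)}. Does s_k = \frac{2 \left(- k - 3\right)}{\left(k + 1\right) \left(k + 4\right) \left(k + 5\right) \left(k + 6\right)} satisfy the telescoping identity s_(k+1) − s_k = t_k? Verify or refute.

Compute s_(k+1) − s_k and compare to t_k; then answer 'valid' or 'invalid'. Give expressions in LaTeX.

Invalid: residual \frac{4 \left(- 2 k - 5\right)}{k^{6} + 25 k^{5} + 247 k^{4} + 1219 k^{3} + 3112 k^{2} + 3796 k + 1680} ≠ 0.

s_(k+1) = 2*(-k - 4)/((k + 2)*(k + 5)*(k + 6)*(k + 7))
s_(k+1) − s_k = 2*(3*k**2 + 17*k + 26)/(k**6 + 25*k**5 + 247*k**4 + 1219*k**3 + 3112*k**2 + 3796*k + 1680)
(s_(k+1) − s_k) − t_k = 4*(-2*k - 5)/(k**6 + 25*k**5 + 247*k**4 + 1219*k**3 + 3112*k**2 + 3796*k + 1680)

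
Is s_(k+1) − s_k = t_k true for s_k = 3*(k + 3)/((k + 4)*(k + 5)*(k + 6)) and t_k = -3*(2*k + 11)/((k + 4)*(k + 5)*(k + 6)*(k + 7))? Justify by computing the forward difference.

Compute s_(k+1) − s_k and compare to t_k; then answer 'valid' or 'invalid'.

s_(k+1) = 3*(k + 4)/((k + 5)*(k + 6)*(k + 7))
s_(k+1) − s_k = 3*(-2*k - 5)/(k**4 + 22*k**3 + 179*k**2 + 638*k + 840)
(s_(k+1) − s_k) − t_k = 18/(k**4 + 22*k**3 + 179*k**2 + 638*k + 840)

Invalid: residual 18/(k**4 + 22*k**3 + 179*k**2 + 638*k + 840) ≠ 0.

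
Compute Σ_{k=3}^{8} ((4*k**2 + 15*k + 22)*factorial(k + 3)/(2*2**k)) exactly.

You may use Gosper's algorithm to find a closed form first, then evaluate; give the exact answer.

t_(k+1)/t_k = (k + 4)*(15*k + 4*(k + 1)**2 + 37)/(2*(4*k**2 + 15*k + 22)).
A = k/2 + 2, B = 1, C = k**2 + 15*k/4 + 11/2.
Solve (k/2 + 2)·f(k+1) − (1)·f(k) = k**2 + 15*k/4 + 11/2.
Bound: deg f ≤ 1.
Solving with deg f ≤ 1: f(k) = (4*k + 3)/2.
Certificate R = B(k−1)f/C = 2*(4*k + 3)/(4*k**2 + 15*k + 22) gives s_k = (4*k + 3)*factorial(k + 3)/2**k.
Verify: (4*k**2 + 15*k + 22)*factorial(k + 3)/(2*2**k) matches t_k.
Sum = s_(9) − s_(3); s_(9) = 36486450, s_(3) = 1350 ⇒ 36485100.

Σ = 36485100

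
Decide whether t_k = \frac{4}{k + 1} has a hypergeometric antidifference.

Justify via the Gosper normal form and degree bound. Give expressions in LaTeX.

No — t_k has no hypergeometric antidifference.

r(k) = (k + 1)/(k + 2) after simplifying.
Gosper form: A/B · C(k+1)/C(k) with A=k + 1, B=k + 2, C=1.
Solve (k + 1)·f(k+1) − (k + 1)·f(k) = 1.
Bound: deg f ≤ 0.
Put f(k) = c0: A·f(k+1) − B(k−1)·f(k) − C = -1; need -1 = 0 — inconsistent ⇒ no f, not summable.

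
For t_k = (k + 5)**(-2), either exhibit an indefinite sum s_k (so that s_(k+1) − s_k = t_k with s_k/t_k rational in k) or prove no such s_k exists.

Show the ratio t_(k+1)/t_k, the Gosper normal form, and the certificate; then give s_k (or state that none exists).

r(k) = (k + 5)**2/(k + 6)**2 after simplifying.
A = k**2 + 10*k + 25, B = k**2 + 12*k + 36, C = 1.
Key eq: (k**2 + 10*k + 25)·f(k+1) = (k**2 + 10*k + 25)·f(k) + (1).
d = 0 from the (2,2,0) case.
Put f(k) = c0: A·f(k+1) − B(k−1)·f(k) − C = -1; need -1 = 0 — inconsistent ⇒ no f, not summable.

not Gosper-summable; s_k does not exist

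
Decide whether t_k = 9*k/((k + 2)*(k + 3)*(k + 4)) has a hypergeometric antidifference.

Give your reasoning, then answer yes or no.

Ratio r(k) = (k + 1)*(k + 2)/(k*(k + 5)).
Gosper form: A/B · C(k+1)/C(k) with A=k + 2, B=k + 5, C=k.
Need (k + 2)·f(k+1) − (k + 4)·f(k) = k.
From deg A=1, deg B=1, deg C=1: d=2.
Coefficient equations give f(k) = k*(k - 1)/6.
Get s_k = R·t_k = 3*k*(k - 1)/(2*(k + 2)*(k + 3)) with R(k) = B(k−1)f(k)/C(k) = (k - 1)*(k + 4)/6.
Check: Δs_k = 9*k/(k**3 + 9*k**2 + 26*k + 24). ✓

Yes. s_k = 3*k*(k - 1)/(2*(k + 2)*(k + 3)).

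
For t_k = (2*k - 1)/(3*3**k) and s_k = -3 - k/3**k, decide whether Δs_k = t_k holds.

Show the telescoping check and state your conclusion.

valid (s_(k+1) − s_k reduces to t_k)

s_(k+1) = -3 - (k + 1)/(3*3**k)
s_(k+1) − s_k = (2*k - 1)/(3*3**k)
(s_(k+1) − s_k) − t_k = 0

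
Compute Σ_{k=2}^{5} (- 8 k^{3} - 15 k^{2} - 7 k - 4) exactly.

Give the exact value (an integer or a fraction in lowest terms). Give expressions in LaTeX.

Σ = -2716

The ratio is (8*k**3 + 39*k**2 + 61*k + 34)/(8*k**3 + 15*k**2 + 7*k + 4).
Factor: A=1; B=1; C=k**3 + 15*k**2/8 + 7*k/8 + 1/2.
Key eq: (1)·f(k+1) = (1)·f(k) + (k**3 + 15*k**2/8 + 7*k/8 + 1/2).
d = 4 from the (0,0,3) case.
A polynomial solution: f(k) = k*(2*k**3 + k**2 - 2*k + 3)/8.
Certificate R = B(k−1)f/C = k*(2*k**3 + k**2 - 2*k + 3)/(8*k**3 + 15*k**2 + 7*k + 4) gives s_k = k*(-2*k**3 - k**2 + 2*k - 3).
s_(k+1) − s_k = -8*k**3 - 15*k**2 - 7*k - 4 = t_k.
Σ_(k=2)^(5) t_k = s_(6) − s_(2) = -2754 − (-38) = -2716.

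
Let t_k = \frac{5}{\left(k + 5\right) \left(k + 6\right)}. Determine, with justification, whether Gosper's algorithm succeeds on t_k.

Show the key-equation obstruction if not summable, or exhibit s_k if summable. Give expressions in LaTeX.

Yes. s_k = \frac{k}{k + 5}.

The ratio is (k + 5)/(k + 7).
A = k + 5, B = k + 7, C = 1.
Key eq: (k + 5)·f(k+1) = (k + 6)·f(k) + (1).
From deg A=1, deg B=1, deg C=0: d=1.
Solving with deg f ≤ 1: f(k) = k/5.
Certificate R = B(k−1)f/C = k*(k + 6)/5 gives s_k = k/(k + 5).
s_(k+1) − s_k = 5/(k**2 + 11*k + 30) = t_k.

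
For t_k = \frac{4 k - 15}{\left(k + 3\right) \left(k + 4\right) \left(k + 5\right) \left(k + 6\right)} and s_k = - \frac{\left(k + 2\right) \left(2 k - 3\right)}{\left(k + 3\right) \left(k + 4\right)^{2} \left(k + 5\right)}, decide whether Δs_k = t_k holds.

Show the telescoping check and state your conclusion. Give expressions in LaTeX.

Invalid: residual \frac{4 \left(- 3 k^{2} - 5 k + 39\right)}{k^{6} + 27 k^{5} + 301 k^{4} + 1773 k^{3} + 5818 k^{2} + 10080 k + 7200} ≠ 0.

s_(k+1) = -(k + 3)*(2*k - 1)/((k + 4)*(k + 5)**2*(k + 6))
s_(k+1) − s_k = (4*k**3 + 9*k**2 - 75*k - 144)/(k**6 + 27*k**5 + 301*k**4 + 1773*k**3 + 5818*k**2 + 10080*k + 7200)
(s_(k+1) − s_k) − t_k = 4*(-3*k**2 - 5*k + 39)/(k**6 + 27*k**5 + 301*k**4 + 1773*k**3 + 5818*k**2 + 10080*k + 7200)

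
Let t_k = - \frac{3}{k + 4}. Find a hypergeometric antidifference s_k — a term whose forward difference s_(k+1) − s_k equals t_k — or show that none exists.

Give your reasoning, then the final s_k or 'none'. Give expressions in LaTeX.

no hypergeometric antidifference exists

r(k) = (k + 4)/(k + 5) after simplifying.
A = k + 4, B = k + 5, C = 1.
f must satisfy (k + 4)·f(k+1) − (k + 4)·f(k) = 1.
Degrees (1,1,0) ⇒ d ≤ 0.
Write f(k) = c0. Then LHS − RHS = -1, requiring -1 = 0: contradictory. No certificate.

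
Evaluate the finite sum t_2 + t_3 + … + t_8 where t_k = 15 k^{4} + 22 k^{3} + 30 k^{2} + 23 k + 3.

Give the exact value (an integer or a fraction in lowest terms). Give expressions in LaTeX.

Σ = 166971

t_(k+1)/t_k = (15*k**4 + 82*k**3 + 186*k**2 + 209*k + 93)/(15*k**4 + 22*k**3 + 30*k**2 + 23*k + 3).
Factor: A=1; B=1; C=k**4 + 22*k**3/15 + 2*k**2 + 23*k/15 + 1/5.
Key eq: (1)·f(k+1) = (1)·f(k) + (k**4 + 22*k**3/15 + 2*k**2 + 23*k/15 + 1/5).
From deg A=0, deg B=0, deg C=4: d=5.
A polynomial solution: f(k) = k*(3*k**4 - 2*k**3 + 4*k**2 + 2*k - 4)/15.
Certificate R = B(k−1)f/C = k*(3*k**4 - 2*k**3 + 4*k**2 + 2*k - 4)/(15*k**4 + 22*k**3 + 30*k**2 + 23*k + 3) gives s_k = k*(3*k**4 - 2*k**3 + 4*k**2 + 2*k - 4).
s_(k+1) − s_k = 15*k**4 + 22*k**3 + 30*k**2 + 23*k + 3 = t_k.
Sum = s_(9) − s_(2); s_(9) = 167067, s_(2) = 96 ⇒ 166971.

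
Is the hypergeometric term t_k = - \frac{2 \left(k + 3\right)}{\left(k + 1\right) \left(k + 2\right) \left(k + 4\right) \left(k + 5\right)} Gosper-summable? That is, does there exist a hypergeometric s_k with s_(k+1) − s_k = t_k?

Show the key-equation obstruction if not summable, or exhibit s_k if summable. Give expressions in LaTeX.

Yes. s_k = \frac{k \left(- k - 5\right)}{4 \left(k^{2} + 5 k + 4\right)}.

t_(k+1)/t_k = (k + 1)*(k + 4)**2/((k + 3)**2*(k + 6)).
Take A(k)=k + 1, B(k)=k + 6, C(k)=k**2 + 6*k + 9.
f must satisfy (k + 1)·f(k+1) − (k + 5)·f(k) = k**2 + 6*k + 9.
deg f ≤ 4 (via 1,1,2).
Solving with deg f ≤ 4: f(k) = k*(k + 2)*(k + 3)*(k + 5)/8.
Certificate R = B(k−1)f/C = k*(k + 2)*(k + 5)**2/(8*(k + 3)) gives s_k = k*(-k - 5)/(4*(k**2 + 5*k + 4)).
Check: Δs_k = 2*(-k - 3)/(k**4 + 12*k**3 + 49*k**2 + 78*k + 40). ✓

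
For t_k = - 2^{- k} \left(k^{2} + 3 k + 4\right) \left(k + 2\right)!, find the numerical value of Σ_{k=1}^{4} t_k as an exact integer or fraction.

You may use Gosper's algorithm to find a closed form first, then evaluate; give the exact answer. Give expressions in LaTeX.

Σ = -1878

r(k) = (k + 3)*(3*k + (k + 1)**2 + 7)/(2*(k**2 + 3*k + 4)) after simplifying.
A = k/2 + 3/2, B = 1, C = k**2 + 3*k + 4.
Key eq: (k/2 + 3/2)·f(k+1) = (1)·f(k) + (k**2 + 3*k + 4).
Bound: deg f ≤ 1.
A polynomial solution: f(k) = 2*(k + 1).
Then R = B(k−1)f/C = 2*(k + 1)/(k**2 + 3*k + 4), so s_k = R(k)·t_k = -2**(1 - k)*(k + 1)*factorial(k + 2).
Check: Δs_k = -(k**2 + 3*k + 4)*factorial(k + 2)/2**k. ✓
Telescoping: Σ = s_(5) − s_(1) = -1890 − (-12) = -1878.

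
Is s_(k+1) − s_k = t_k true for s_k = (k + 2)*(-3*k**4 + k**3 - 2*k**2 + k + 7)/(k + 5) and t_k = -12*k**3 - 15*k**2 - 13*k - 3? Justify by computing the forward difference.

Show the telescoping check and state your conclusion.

Invalid: residual 3*(9*k**4 + 76*k**3 + 86*k**2 + 69*k + 22)/(k**2 + 11*k + 30) ≠ 0.

s_(k+1) = (k + 3)*(k - 3*(k + 1)**4 + (k + 1)**3 - 2*(k + 1)**2 + 8)/(k + 6)
s_(k+1) − s_k = 2*(-6*k**5 - 60*k**4 - 155*k**3 - 169*k**2 - 108*k - 12)/(k**2 + 11*k + 30)
(s_(k+1) − s_k) − t_k = 3*(9*k**4 + 76*k**3 + 86*k**2 + 69*k + 22)/(k**2 + 11*k + 30)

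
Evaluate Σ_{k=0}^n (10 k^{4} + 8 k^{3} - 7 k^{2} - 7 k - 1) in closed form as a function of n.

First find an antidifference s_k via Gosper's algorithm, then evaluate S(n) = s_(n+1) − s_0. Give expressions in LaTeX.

Compute t_(k+1)/t_k: get (10*k**4 + 48*k**3 + 77*k**2 + 43*k + 3)/(10*k**4 + 8*k**3 - 7*k**2 - 7*k - 1).
Normal form (A,B,C) = (1, 1, k**4 + 4*k**3/5 - 7*k**2/10 - 7*k/10 - 1/10).
Solve (1)·f(k+1) − (1)·f(k) = k**4 + 4*k**3/5 - 7*k**2/10 - 7*k/10 - 1/10.
From deg A=0, deg B=0, deg C=4: d=5.
Solve for f: f(k) = k*(2*k**4 - 3*k**3 - 3*k**2 + 2*k + 1)/10 (degree 5 ≤ 5).
So s_k = (B(k−1)f/C)·t_k = (k*(2*k**4 - 3*k**3 - 3*k**2 + 2*k + 1)/(10*k**4 + 8*k**3 - 7*k**2 - 7*k - 1))·t_k = k*(2*k**4 - 3*k**3 - 3*k**2 + 2*k + 1).
Δs = 10*k**4 + 8*k**3 - 7*k**2 - 7*k - 1, as required.
Σ_(k=0)^n t_k = s_(n+1) − s_(0) = (2*n**5 + 7*n**4 + 5*n**3 - 5*n**2 - 6*n - 1) − (0), i.e. 2*n**5 + 7*n**4 + 5*n**3 - 5*n**2 - 6*n - 1.

S(n) = 2 n^{5} + 7 n^{4} + 5 n^{3} - 5 n^{2} - 6 n - 1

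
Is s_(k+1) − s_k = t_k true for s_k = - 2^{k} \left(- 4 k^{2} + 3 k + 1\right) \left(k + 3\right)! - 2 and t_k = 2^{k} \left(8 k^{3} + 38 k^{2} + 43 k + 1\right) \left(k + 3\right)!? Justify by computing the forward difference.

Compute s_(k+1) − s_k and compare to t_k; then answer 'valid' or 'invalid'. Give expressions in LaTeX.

valid (s_(k+1) − s_k reduces to t_k)

s_(k+1) = -2**(k + 1)*(3*k - 4*(k + 1)**2 + 4)*factorial(k + 4) - 2
s_(k+1) − s_k = 2**k*(8*k**3 + 38*k**2 + 43*k + 1)*factorial(k + 3)
(s_(k+1) − s_k) − t_k = 0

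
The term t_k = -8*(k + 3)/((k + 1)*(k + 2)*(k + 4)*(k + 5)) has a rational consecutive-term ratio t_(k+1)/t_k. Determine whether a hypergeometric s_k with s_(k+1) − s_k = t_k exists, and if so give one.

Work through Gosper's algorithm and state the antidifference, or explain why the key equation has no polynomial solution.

s_k = k*(-k - 5)/(k**2 + 5*k + 4)

t_(k+1)/t_k = (k + 1)*(k + 4)**2/((k + 3)**2*(k + 6)).
Factor: A=k + 1; B=k + 6; C=k**2 + 6*k + 9.
Solve (k + 1)·f(k+1) − (k + 5)·f(k) = k**2 + 6*k + 9.
d = 4 from the (1,1,2) case.
Solving with deg f ≤ 4: f(k) = k*(k + 2)*(k + 3)*(k + 5)/8.
R(k) = B(k−1)·f(k)/C(k) = k*(k + 2)*(k + 5)**2/(8*(k + 3)); s_k = R·t_k = k*(-k - 5)/(k**2 + 5*k + 4).
Verify: 8*(-k - 3)/(k**4 + 12*k**3 + 49*k**2 + 78*k + 40) matches t_k.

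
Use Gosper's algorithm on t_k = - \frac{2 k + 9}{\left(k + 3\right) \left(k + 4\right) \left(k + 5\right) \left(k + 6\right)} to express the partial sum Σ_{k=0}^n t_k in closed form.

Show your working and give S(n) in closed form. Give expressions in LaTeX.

The ratio is (k + 3)*(2*k + 11)/((k + 7)*(2*k + 9)).
Take A(k)=k + 3, B(k)=k + 7, C(k)=k + 9/2.
f must satisfy (k + 3)·f(k+1) − (k + 6)·f(k) = k + 9/2.
Degrees (1,1,1) ⇒ d ≤ 3.
Solving with deg f ≤ 3: f(k) = k*(k + 4)*(k + 8)/30.
So s_k = (B(k−1)f/C)·t_k = (k*(k + 4)*(k + 6)*(k + 8)/(15*(2*k + 9)))·t_k = k*(-k - 8)/(15*(k**2 + 8*k + 15)).
Check: Δs_k = (-2*k - 9)/(k**4 + 18*k**3 + 119*k**2 + 342*k + 360). ✓
Σ_(k=0)^n t_k = s_(n+1) − s_(0) = ((-n**2 - 10*n - 9)/(15*(n**2 + 10*n + 24))) − (0), i.e. (-n**2 - 10*n - 9)/(15*(n**2 + 10*n + 24)).

S(n) = \frac{- n^{2} - 10 n - 9}{15 \left(n^{2} + 10 n + 24\right)}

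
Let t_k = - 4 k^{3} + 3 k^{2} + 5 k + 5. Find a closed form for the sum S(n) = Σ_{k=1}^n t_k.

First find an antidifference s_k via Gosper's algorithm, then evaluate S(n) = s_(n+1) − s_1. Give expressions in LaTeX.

The ratio is (4*k**3 + 9*k**2 + k - 9)/(4*k**3 - 3*k**2 - 5*k - 5).
Factor: A=1; B=1; C=k**3 - 3*k**2/4 - 5*k/4 - 5/4.
Key eq: (1)·f(k+1) = (1)·f(k) + (k**3 - 3*k**2/4 - 5*k/4 - 5/4).
Bound: deg f ≤ 4.
Solve for f: f(k) = k*(k**3 - 3*k**2 - 3)/4 (degree 4 ≤ 4).
Get s_k = R·t_k = k*(-k**3 + 3*k**2 + 3) with R(k) = B(k−1)f(k)/C(k) = k*(k**3 - 3*k**2 - 3)/(4*k**3 - 3*k**2 - 5*k - 5).
Δs = -4*k**3 + 3*k**2 + 5*k + 5, as required.
Evaluate: s_(n+1) = -n**4 - n**3 + 3*n**2 + 8*n + 5; subtract s_(1) = 5 ⇒ S(n) = n*(-n**3 - n**2 + 3*n + 8).

S(n) = n \left(- n^{3} - n^{2} + 3 n + 8\right)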